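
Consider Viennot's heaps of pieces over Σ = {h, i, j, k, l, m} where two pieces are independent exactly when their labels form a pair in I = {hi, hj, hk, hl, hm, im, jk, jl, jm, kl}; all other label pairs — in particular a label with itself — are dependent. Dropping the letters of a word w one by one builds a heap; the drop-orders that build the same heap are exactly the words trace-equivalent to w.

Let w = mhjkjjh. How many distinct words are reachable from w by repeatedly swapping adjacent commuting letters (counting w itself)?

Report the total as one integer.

210

drop 0:m onto floor
drop 1:h onto floor
drop 2:j onto floor
drop 3:k onto {0:m}
drop 4:j onto {2:j}
drop 5:j onto {4:j}
drop 6:h onto {1:h}
ground layer = {0:m, 1:h, 2:j}
drop-orders for the pieces not yet dropped (sum over which currently-grounded one goes next):
  1 to go: {3} 1  {5} 1  {6} 1
  2 to go: {0,3} 1  {1,6} 1  {3,5} 2  {3,6} 2  {4,5} 1  {5,6} 2
  3 to go: {0,3,5} 3  {0,3,6} 3  {1,3,6} 3  {1,5,6} 3  {2,4,5} 1  {3,4,5} 3  {3,5,6} 6  {4,5,6} 3
  4 to go: {0,1,3,6} 6  {0,3,4,5} 6  {0,3,5,6} 12  {1,3,5,6} 12  {1,4,5,6} 6  {2,3,4,5} 4  {2,4,5,6} 4  {3,4,5,6} 12
  5 to go: {0,1,3,5,6} 30  {0,2,3,4,5} 10  {0,3,4,5,6} 30  {1,2,4,5,6} 10  {1,3,4,5,6} 30  {2,3,4,5,6} 20
  if 0:m drops first: 60 orders
  if 1:h drops first: 60 orders
  if 2:j drops first: 90 orders
heap linearizations: 210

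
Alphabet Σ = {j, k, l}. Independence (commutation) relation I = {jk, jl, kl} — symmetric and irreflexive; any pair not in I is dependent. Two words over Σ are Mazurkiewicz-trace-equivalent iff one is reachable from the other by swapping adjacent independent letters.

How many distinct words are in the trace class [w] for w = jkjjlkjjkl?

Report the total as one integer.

2520

0(j) covers ∅
1(k) covers ∅
2(j) covers 0:j
3(j) covers 2:j
4(l) covers ∅
5(k) covers 1:k
6(j) covers 3:j
7(j) covers 6:j
8(k) covers 5:k
9(l) covers 4:l
floor of heap: 0:j, 1:k, 4:l
completions by unplaced set U, small U first (add the entries for U minus each lowest piece of U):
  |U|=1: {7}:1  {8}:1  {9}:1
  |U|=2: {4,9}:1  {5,8}:1  {6,7}:1  {7,8}:2  {7,9}:2  {8,9}:2
  |U|=3: {1,5,8}:1  {3,6,7}:1  {4,7,9}:3  {4,8,9}:3  {5,7,8}:3  {5,8,9}:3  {6,7,8}:3  {6,7,9}:3  {7,8,9}:6
  |U|=4: {1,5,7,8}:4  {1,5,8,9}:4  {2,3,6,7}:1  {3,6,7,8}:4  {3,6,7,9}:4  {4,5,8,9}:6  {4,6,7,9}:6  {4,7,8,9}:12  {5,6,7,8}:6  {5,7,8,9}:12  {6,7,8,9}:12
  |U|=5: {0,2,3,6,7}:1  {1,4,5,8,9}:10  {1,5,6,7,8}:10  {1,5,7,8,9}:20  {2,3,6,7,8}:5  {2,3,6,7,9}:5  {3,4,6,7,9}:10  {3,5,6,7,8}:10  {3,6,7,8,9}:20  {4,5,7,8,9}:30  {4,6,7,8,9}:30  {5,6,7,8,9}:30
  |U|=6: {0,2,3,6,7,8}:6  {0,2,3,6,7,9}:6  {1,3,5,6,7,8}:20  {1,4,5,7,8,9}:60  {1,5,6,7,8,9}:60  {2,3,4,6,7,9}:15  {2,3,5,6,7,8}:15  {2,3,6,7,8,9}:30  {3,4,6,7,8,9}:60  {3,5,6,7,8,9}:60  {4,5,6,7,8,9}:90
  |U|=7: {0,2,3,4,6,7,9}:21  {0,2,3,5,6,7,8}:21  {0,2,3,6,7,8,9}:42  {1,2,3,5,6,7,8}:35  {1,3,5,6,7,8,9}:140  {1,4,5,6,7,8,9}:210  {2,3,4,6,7,8,9}:105  {2,3,5,6,7,8,9}:105  {3,4,5,6,7,8,9}:210
  |U|=8: {0,1,2,3,5,6,7,8}:56  {0,2,3,4,6,7,8,9}:168  {0,2,3,5,6,7,8,9}:168  {1,2,3,5,6,7,8,9}:280  {1,3,4,5,6,7,8,9}:560  {2,3,4,5,6,7,8,9}:420
  start at 0(j): 1260
  start at 1(k): 756
  start at 4(l): 504
sum over floor = 2520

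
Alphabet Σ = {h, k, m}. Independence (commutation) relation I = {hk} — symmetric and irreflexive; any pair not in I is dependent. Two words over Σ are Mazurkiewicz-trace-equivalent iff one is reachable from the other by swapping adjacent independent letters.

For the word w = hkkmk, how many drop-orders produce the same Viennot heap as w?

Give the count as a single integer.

drop 0:h onto floor
drop 1:k onto floor
drop 2:k onto {1:k}
drop 3:m onto {0:h, 2:k}
drop 4:k onto {3:m}
ground layer = {0:h, 1:k}
drop-orders for the pieces not yet dropped (sum over which currently-grounded one goes next):
  1 to go: {4} 1
  2 to go: {3,4} 1
  3 to go: {0,3,4} 1  {2,3,4} 1
  if 0:h drops first: 1 orders
  if 1:k drops first: 2 orders
heap linearizations: 3

3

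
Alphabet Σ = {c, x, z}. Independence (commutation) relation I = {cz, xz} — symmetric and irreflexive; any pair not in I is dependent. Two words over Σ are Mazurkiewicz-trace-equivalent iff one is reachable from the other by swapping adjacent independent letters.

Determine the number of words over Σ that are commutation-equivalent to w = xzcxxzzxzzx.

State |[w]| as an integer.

462

piece 0:x — minimal
piece 1:z — minimal
piece 2:c rests on {0:x}
piece 3:x rests on {2:c}
piece 4:x rests on {3:x}
piece 5:z rests on {1:z}
piece 6:z rests on {5:z}
piece 7:x rests on {4:x}
piece 8:z rests on {6:z}
piece 9:z rests on {8:z}
piece 10:x rests on {7:x}
minimal pieces: {0:x, 1:z}
ways to finish when only these pieces remain (= sum over removing one remaining piece with nothing left below it):
  1 left: {9}→1  {10}→1
  2 left: {7,10}→1  {8,9}→1  {9,10}→2
  3 left: {4,7,10}→1  {6,8,9}→1  {7,9,10}→3  {8,9,10}→3
  4 left: {3,4,7,10}→1  {4,7,9,10}→4  {5,6,8,9}→1  {6,8,9,10}→4  {7,8,9,10}→6
  5 left: {1,5,6,8,9}→1  {2,3,4,7,10}→1  {3,4,7,9,10}→5  {4,7,8,9,10}→10  {5,6,8,9,10}→5  {6,7,8,9,10}→10
  6 left: {0,2,3,4,7,10}→1  {1,5,6,8,9,10}→6  {2,3,4,7,9,10}→6  {3,4,7,8,9,10}→15  {4,6,7,8,9,10}→20  {5,6,7,8,9,10}→15
  7 left: {0,2,3,4,7,9,10}→7  {1,5,6,7,8,9,10}→21  {2,3,4,7,8,9,10}→21  {3,4,6,7,8,9,10}→35  {4,5,6,7,8,9,10}→35
  8 left: {0,2,3,4,7,8,9,10}→28  {1,4,5,6,7,8,9,10}→56  {2,3,4,6,7,8,9,10}→56  {3,4,5,6,7,8,9,10}→70
  9 left: {0,2,3,4,6,7,8,9,10}→84  {1,3,4,5,6,7,8,9,10}→126  {2,3,4,5,6,7,8,9,10}→126
  placing 0:x first → 252 extensions
  placing 1:z first → 210 extensions
total linear extensions = 462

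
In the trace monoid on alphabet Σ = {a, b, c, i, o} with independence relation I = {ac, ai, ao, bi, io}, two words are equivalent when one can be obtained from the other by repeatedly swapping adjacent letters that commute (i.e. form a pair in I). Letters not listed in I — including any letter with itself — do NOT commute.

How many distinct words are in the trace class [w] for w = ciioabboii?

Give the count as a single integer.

0(c) covers ∅
1(i) covers 0:c
2(i) covers 1:i
3(o) covers 0:c
4(a) covers ∅
5(b) covers 3:o, 4:a
6(b) covers 5:b
7(o) covers 6:b
8(i) covers 2:i
9(i) covers 8:i
floor of heap: 0:c, 4:a
completions by unplaced set U, small U first (add the entries for U minus each lowest piece of U):
  |U|=1: {7}:1  {9}:1
  |U|=2: {6,7}:1  {7,9}:2  {8,9}:1
  |U|=3: {2,8,9}:1  {5,6,7}:1  {6,7,9}:3  {7,8,9}:3
  |U|=4: {1,2,8,9}:1  {2,7,8,9}:4  {3,5,6,7}:1  {4,5,6,7}:1  {5,6,7,9}:4  {6,7,8,9}:6
  |U|=5: {1,2,7,8,9}:5  {2,6,7,8,9}:10  {3,4,5,6,7}:2  {3,5,6,7,9}:5  {4,5,6,7,9}:5  {5,6,7,8,9}:10
  |U|=6: {1,2,6,7,8,9}:15  {2,5,6,7,8,9}:20  {3,4,5,6,7,9}:12  {3,5,6,7,8,9}:15  {4,5,6,7,8,9}:15
  |U|=7: {1,2,5,6,7,8,9}:35  {2,3,5,6,7,8,9}:35  {2,4,5,6,7,8,9}:35  {3,4,5,6,7,8,9}:42
  |U|=8: {1,2,3,5,6,7,8,9}:70  {1,2,4,5,6,7,8,9}:70  {2,3,4,5,6,7,8,9}:112
  start at 0(c): 252
  start at 4(a): 70
sum over floor = 322

322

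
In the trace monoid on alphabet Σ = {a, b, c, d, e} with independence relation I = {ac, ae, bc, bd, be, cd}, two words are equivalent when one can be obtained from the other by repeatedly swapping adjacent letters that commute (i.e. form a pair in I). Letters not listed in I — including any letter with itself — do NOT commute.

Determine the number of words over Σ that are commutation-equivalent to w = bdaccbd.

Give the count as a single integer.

84

piece 0:b — minimal
piece 1:d — minimal
piece 2:a rests on {0:b, 1:d}
piece 3:c — minimal
piece 4:c rests on {3:c}
piece 5:b rests on {2:a}
piece 6:d rests on {2:a}
minimal pieces: {0:b, 1:d, 3:c}
ways to finish when only these pieces remain (= sum over removing one remaining piece with nothing left below it):
  1 left: {4}→1  {5}→1  {6}→1
  2 left: {3,4}→1  {4,5}→2  {4,6}→2  {5,6}→2
  3 left: {2,5,6}→2  {3,4,5}→3  {3,4,6}→3  {4,5,6}→6
  4 left: {0,2,5,6}→2  {1,2,5,6}→2  {2,4,5,6}→8  {3,4,5,6}→12
  5 left: {0,1,2,5,6}→4  {0,2,4,5,6}→10  {1,2,4,5,6}→10  {2,3,4,5,6}→20
  placing 0:b first → 30 extensions
  placing 1:d first → 30 extensions
  placing 3:c first → 24 extensions
total linear extensions = 84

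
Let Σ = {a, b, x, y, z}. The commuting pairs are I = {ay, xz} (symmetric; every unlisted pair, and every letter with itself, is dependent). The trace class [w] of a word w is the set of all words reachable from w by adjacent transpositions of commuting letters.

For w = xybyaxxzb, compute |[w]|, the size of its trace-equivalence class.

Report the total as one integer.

6

piece 0:x — minimal
piece 1:y rests on {0:x}
piece 2:b rests on {1:y}
piece 3:y rests on {2:b}
piece 4:a rests on {2:b}
piece 5:x rests on {3:y, 4:a}
piece 6:x rests on {5:x}
piece 7:z rests on {3:y, 4:a}
piece 8:b rests on {6:x, 7:z}
minimal pieces: {0:x}
ways to finish when only these pieces remain (= sum over removing one remaining piece with nothing left below it):
  1 left: {8}→1
  2 left: {6,8}→1  {7,8}→1
  3 left: {5,6,8}→1  {6,7,8}→2
  4 left: {5,6,7,8}→3
  5 left: {3,5,6,7,8}→3  {4,5,6,7,8}→3
  6 left: {3,4,5,6,7,8}→6
  7 left: {2,3,4,5,6,7,8}→6
  placing 0:x first → 6 extensions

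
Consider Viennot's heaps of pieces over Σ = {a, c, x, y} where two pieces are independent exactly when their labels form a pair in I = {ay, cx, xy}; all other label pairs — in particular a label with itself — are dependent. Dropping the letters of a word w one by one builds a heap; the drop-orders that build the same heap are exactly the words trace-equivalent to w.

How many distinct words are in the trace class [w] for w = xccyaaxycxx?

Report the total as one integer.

178

#0=x has no predecessor
#1=c has no predecessor
#2=c depends on [1:c]
#3=y depends on [2:c]
#4=a depends on [0:x, 2:c]
#5=a depends on [4:a]
#6=x depends on [5:a]
#7=y depends on [3:y]
#8=c depends on [5:a, 7:y]
#9=x depends on [6:x]
#10=x depends on [9:x]
sources: [0:x, 1:c]
N(rest) = Σ N(rest − s) over sources s of rest; N(one piece) = 1:
  size 1 → [8]=1  [10]=1
  size 2 → [7,8]=1  [8,10]=2  [9,10]=1
  size 3 → [3,7,8]=1  [6,9,10]=1  [7,8,10]=3  [8,9,10]=3
  size 4 → [3,7,8,10]=4  [6,8,9,10]=4  [7,8,9,10]=6
  size 5 → [3,7,8,9,10]=10  [5,6,8,9,10]=4  [6,7,8,9,10]=10
  size 6 → [3,6,7,8,9,10]=20  [4,5,6,8,9,10]=4  [5,6,7,8,9,10]=14
  size 7 → [0,4,5,6,8,9,10]=4  [3,5,6,7,8,9,10]=34  [4,5,6,7,8,9,10]=18
  size 8 → [0,4,5,6,7,8,9,10]=22  [3,4,5,6,7,8,9,10]=52
  size 9 → [0,3,4,5,6,7,8,9,10]=74  [2,3,4,5,6,7,8,9,10]=52
  first=0(x) contributes 52
  first=1(c) contributes 126
|[w]| = 178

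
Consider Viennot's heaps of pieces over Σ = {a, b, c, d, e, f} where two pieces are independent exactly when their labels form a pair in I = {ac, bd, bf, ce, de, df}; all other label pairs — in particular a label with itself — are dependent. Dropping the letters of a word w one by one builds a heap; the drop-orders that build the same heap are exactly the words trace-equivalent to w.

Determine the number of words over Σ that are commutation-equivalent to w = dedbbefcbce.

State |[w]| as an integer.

42

0(d) covers ∅
1(e) covers ∅
2(d) covers 0:d
3(b) covers 1:e
4(b) covers 3:b
5(e) covers 4:b
6(f) covers 5:e
7(c) covers 2:d, 6:f
8(b) covers 7:c
9(c) covers 8:b
10(e) covers 8:b
floor of heap: 0:d, 1:e
completions by unplaced set U, small U first (add the entries for U minus each lowest piece of U):
  |U|=1: {9}:1  {10}:1
  |U|=2: {9,10}:2
  |U|=3: {8,9,10}:2
  |U|=4: {7,8,9,10}:2
  |U|=5: {2,7,8,9,10}:2  {6,7,8,9,10}:2
  |U|=6: {0,2,7,8,9,10}:2  {2,6,7,8,9,10}:4  {5,6,7,8,9,10}:2
  |U|=7: {0,2,6,7,8,9,10}:6  {2,5,6,7,8,9,10}:6  {4,5,6,7,8,9,10}:2
  |U|=8: {0,2,5,6,7,8,9,10}:12  {2,4,5,6,7,8,9,10}:8  {3,4,5,6,7,8,9,10}:2
  |U|=9: {0,2,4,5,6,7,8,9,10}:20  {1,3,4,5,6,7,8,9,10}:2  {2,3,4,5,6,7,8,9,10}:10
  start at 0(d): 12
  start at 1(e): 30
sum over floor = 42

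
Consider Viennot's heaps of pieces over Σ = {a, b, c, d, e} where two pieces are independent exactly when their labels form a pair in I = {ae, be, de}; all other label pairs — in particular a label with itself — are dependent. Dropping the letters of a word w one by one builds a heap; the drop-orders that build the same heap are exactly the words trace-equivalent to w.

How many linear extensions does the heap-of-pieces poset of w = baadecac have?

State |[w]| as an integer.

5

drop 0:b onto floor
drop 1:a onto {0:b}
drop 2:a onto {1:a}
drop 3:d onto {2:a}
drop 4:e onto floor
drop 5:c onto {3:d, 4:e}
drop 6:a onto {5:c}
drop 7:c onto {6:a}
ground layer = {0:b, 4:e}
drop-orders for the pieces not yet dropped (sum over which currently-grounded one goes next):
  1 to go: {7} 1
  2 to go: {6,7} 1
  3 to go: {5,6,7} 1
  4 to go: {3,5,6,7} 1  {4,5,6,7} 1
  5 to go: {2,3,5,6,7} 1  {3,4,5,6,7} 2
  6 to go: {1,2,3,5,6,7} 1  {2,3,4,5,6,7} 3
  if 0:b drops first: 4 orders
  if 4:e drops first: 1 orders
heap linearizations: 5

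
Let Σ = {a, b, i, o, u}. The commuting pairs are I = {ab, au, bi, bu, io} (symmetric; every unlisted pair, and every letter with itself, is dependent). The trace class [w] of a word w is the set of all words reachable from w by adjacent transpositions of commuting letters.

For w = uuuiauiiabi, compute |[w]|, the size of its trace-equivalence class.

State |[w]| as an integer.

22

piece 0:u — minimal
piece 1:u rests on {0:u}
piece 2:u rests on {1:u}
piece 3:i rests on {2:u}
piece 4:a rests on {3:i}
piece 5:u rests on {3:i}
piece 6:i rests on {4:a, 5:u}
piece 7:i rests on {6:i}
piece 8:a rests on {7:i}
piece 9:b — minimal
piece 10:i rests on {8:a}
minimal pieces: {0:u, 9:b}
ways to finish when only these pieces remain (= sum over removing one remaining piece with nothing left below it):
  1 left: {9}→1  {10}→1
  2 left: {8,10}→1  {9,10}→2
  3 left: {7,8,10}→1  {8,9,10}→3
  4 left: {6,7,8,10}→1  {7,8,9,10}→4
  5 left: {4,6,7,8,10}→1  {5,6,7,8,10}→1  {6,7,8,9,10}→5
  6 left: {4,5,6,7,8,10}→2  {4,6,7,8,9,10}→6  {5,6,7,8,9,10}→6
  7 left: {3,4,5,6,7,8,10}→2  {4,5,6,7,8,9,10}→14
  8 left: {2,3,4,5,6,7,8,10}→2  {3,4,5,6,7,8,9,10}→16
  9 left: {1,2,3,4,5,6,7,8,10}→2  {2,3,4,5,6,7,8,9,10}→18
  placing 0:u first → 20 extensions
  placing 9:b first → 2 extensions
total linear extensions = 22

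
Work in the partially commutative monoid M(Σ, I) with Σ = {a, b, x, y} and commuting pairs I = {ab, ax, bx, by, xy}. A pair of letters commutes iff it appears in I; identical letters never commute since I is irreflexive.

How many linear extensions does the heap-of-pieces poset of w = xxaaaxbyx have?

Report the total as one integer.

630

drop 0:x onto floor
drop 1:x onto {0:x}
drop 2:a onto floor
drop 3:a onto {2:a}
drop 4:a onto {3:a}
drop 5:x onto {1:x}
drop 6:b onto floor
drop 7:y onto {4:a}
drop 8:x onto {5:x}
ground layer = {0:x, 2:a, 6:b}
drop-orders for the pieces not yet dropped (sum over which currently-grounded one goes next):
  1 to go: {6} 1  {7} 1  {8} 1
  2 to go: {4,7} 1  {5,8} 1  {6,7} 2  {6,8} 2  {7,8} 2
  3 to go: {1,5,8} 1  {3,4,7} 1  {4,6,7} 3  {4,7,8} 3  {5,6,8} 3  {5,7,8} 3  {6,7,8} 6
  4 to go: {0,1,5,8} 1  {1,5,6,8} 4  {1,5,7,8} 4  {2,3,4,7} 1  {3,4,6,7} 4  {3,4,7,8} 4  {4,5,7,8} 6  {4,6,7,8} 12  {5,6,7,8} 12
  5 to go: {0,1,5,6,8} 5  {0,1,5,7,8} 5  {1,4,5,7,8} 10  {1,5,6,7,8} 20  {2,3,4,6,7} 5  {2,3,4,7,8} 5  {3,4,5,7,8} 10  {3,4,6,7,8} 20  {4,5,6,7,8} 30
  6 to go: {0,1,4,5,7,8} 15  {0,1,5,6,7,8} 30  {1,3,4,5,7,8} 20  {1,4,5,6,7,8} 60  {2,3,4,5,7,8} 15  {2,3,4,6,7,8} 30  {3,4,5,6,7,8} 60
  7 to go: {0,1,3,4,5,7,8} 35  {0,1,4,5,6,7,8} 105  {1,2,3,4,5,7,8} 35  {1,3,4,5,6,7,8} 140  {2,3,4,5,6,7,8} 105
  if 0:x drops first: 280 orders
  if 2:a drops first: 280 orders
  if 6:b drops first: 70 orders
heap linearizations: 630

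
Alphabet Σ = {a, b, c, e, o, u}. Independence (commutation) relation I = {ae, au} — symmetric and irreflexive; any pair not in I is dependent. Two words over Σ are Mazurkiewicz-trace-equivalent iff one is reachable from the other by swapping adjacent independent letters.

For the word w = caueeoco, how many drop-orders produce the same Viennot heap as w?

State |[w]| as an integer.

piece 0:c — minimal
piece 1:a rests on {0:c}
piece 2:u rests on {0:c}
piece 3:e rests on {2:u}
piece 4:e rests on {3:e}
piece 5:o rests on {1:a, 4:e}
piece 6:c rests on {5:o}
piece 7:o rests on {6:c}
minimal pieces: {0:c}
ways to finish when only these pieces remain (= sum over removing one remaining piece with nothing left below it):
  1 left: {7}→1
  2 left: {6,7}→1
  3 left: {5,6,7}→1
  4 left: {1,5,6,7}→1  {4,5,6,7}→1
  5 left: {1,4,5,6,7}→2  {3,4,5,6,7}→1
  6 left: {1,3,4,5,6,7}→3  {2,3,4,5,6,7}→1
  placing 0:c first → 4 extensions

4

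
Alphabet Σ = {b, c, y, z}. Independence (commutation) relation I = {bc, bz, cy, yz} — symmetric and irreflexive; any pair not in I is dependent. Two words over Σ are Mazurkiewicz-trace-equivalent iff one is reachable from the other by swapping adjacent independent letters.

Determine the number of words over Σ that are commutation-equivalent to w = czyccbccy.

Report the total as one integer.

drop 0:c onto floor
drop 1:z onto {0:c}
drop 2:y onto floor
drop 3:c onto {1:z}
drop 4:c onto {3:c}
drop 5:b onto {2:y}
drop 6:c onto {4:c}
drop 7:c onto {6:c}
drop 8:y onto {5:b}
ground layer = {0:c, 2:y}
drop-orders for the pieces not yet dropped (sum over which currently-grounded one goes next):
  1 to go: {7} 1  {8} 1
  2 to go: {5,8} 1  {6,7} 1  {7,8} 2
  3 to go: {2,5,8} 1  {4,6,7} 1  {5,7,8} 3  {6,7,8} 3
  4 to go: {2,5,7,8} 4  {3,4,6,7} 1  {4,6,7,8} 4  {5,6,7,8} 6
  5 to go: {1,3,4,6,7} 1  {2,5,6,7,8} 10  {3,4,6,7,8} 5  {4,5,6,7,8} 10
  6 to go: {0,1,3,4,6,7} 1  {1,3,4,6,7,8} 6  {2,4,5,6,7,8} 20  {3,4,5,6,7,8} 15
  7 to go: {0,1,3,4,6,7,8} 7  {1,3,4,5,6,7,8} 21  {2,3,4,5,6,7,8} 35
  if 0:c drops first: 56 orders
  if 2:y drops first: 28 orders
heap linearizations: 84

84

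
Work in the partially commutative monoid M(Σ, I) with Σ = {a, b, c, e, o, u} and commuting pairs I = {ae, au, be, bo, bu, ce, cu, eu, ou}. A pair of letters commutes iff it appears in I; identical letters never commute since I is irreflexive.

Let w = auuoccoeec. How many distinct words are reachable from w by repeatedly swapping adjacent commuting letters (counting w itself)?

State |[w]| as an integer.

piece 0:a — minimal
piece 1:u — minimal
piece 2:u rests on {1:u}
piece 3:o rests on {0:a}
piece 4:c rests on {3:o}
piece 5:c rests on {4:c}
piece 6:o rests on {5:c}
piece 7:e rests on {6:o}
piece 8:e rests on {7:e}
piece 9:c rests on {6:o}
minimal pieces: {0:a, 1:u}
ways to finish when only these pieces remain (= sum over removing one remaining piece with nothing left below it):
  1 left: {2}→1  {8}→1  {9}→1
  2 left: {1,2}→1  {2,8}→2  {2,9}→2  {7,8}→1  {8,9}→2
  3 left: {1,2,8}→3  {1,2,9}→3  {2,7,8}→3  {2,8,9}→6  {7,8,9}→3
  4 left: {1,2,7,8}→6  {1,2,8,9}→12  {2,7,8,9}→12  {6,7,8,9}→3
  5 left: {1,2,7,8,9}→30  {2,6,7,8,9}→15  {5,6,7,8,9}→3
  6 left: {1,2,6,7,8,9}→45  {2,5,6,7,8,9}→18  {4,5,6,7,8,9}→3
  7 left: {1,2,5,6,7,8,9}→63  {2,4,5,6,7,8,9}→21  {3,4,5,6,7,8,9}→3
  8 left: {0,3,4,5,6,7,8,9}→3  {1,2,4,5,6,7,8,9}→84  {2,3,4,5,6,7,8,9}→24
  placing 0:a first → 108 extensions
  placing 1:u first → 27 extensions
total linear extensions = 135

135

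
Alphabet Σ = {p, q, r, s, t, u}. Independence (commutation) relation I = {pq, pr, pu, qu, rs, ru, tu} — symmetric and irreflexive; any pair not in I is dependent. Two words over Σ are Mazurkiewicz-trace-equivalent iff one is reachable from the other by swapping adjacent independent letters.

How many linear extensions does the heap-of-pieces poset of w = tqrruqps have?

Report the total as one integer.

35

piece 0:t — minimal
piece 1:q rests on {0:t}
piece 2:r rests on {1:q}
piece 3:r rests on {2:r}
piece 4:u — minimal
piece 5:q rests on {3:r}
piece 6:p rests on {0:t}
piece 7:s rests on {4:u, 5:q, 6:p}
minimal pieces: {0:t, 4:u}
ways to finish when only these pieces remain (= sum over removing one remaining piece with nothing left below it):
  1 left: {7}→1
  2 left: {4,7}→1  {5,7}→1  {6,7}→1
  3 left: {3,5,7}→1  {4,5,7}→2  {4,6,7}→2  {5,6,7}→2
  4 left: {2,3,5,7}→1  {3,4,5,7}→3  {3,5,6,7}→3  {4,5,6,7}→6
  5 left: {1,2,3,5,7}→1  {2,3,4,5,7}→4  {2,3,5,6,7}→4  {3,4,5,6,7}→12
  6 left: {1,2,3,4,5,7}→5  {1,2,3,5,6,7}→5  {2,3,4,5,6,7}→20
  placing 0:t first → 30 extensions
  placing 4:u first → 5 extensions
total linear extensions = 35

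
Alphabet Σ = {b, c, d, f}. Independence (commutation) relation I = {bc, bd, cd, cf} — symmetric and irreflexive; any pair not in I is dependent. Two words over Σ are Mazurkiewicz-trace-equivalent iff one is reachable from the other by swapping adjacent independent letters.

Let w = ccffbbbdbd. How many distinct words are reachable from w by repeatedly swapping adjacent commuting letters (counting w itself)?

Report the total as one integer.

piece 0:c — minimal
piece 1:c rests on {0:c}
piece 2:f — minimal
piece 3:f rests on {2:f}
piece 4:b rests on {3:f}
piece 5:b rests on {4:b}
piece 6:b rests on {5:b}
piece 7:d rests on {3:f}
piece 8:b rests on {6:b}
piece 9:d rests on {7:d}
minimal pieces: {0:c, 2:f}
ways to finish when only these pieces remain (= sum over removing one remaining piece with nothing left below it):
  1 left: {1}→1  {8}→1  {9}→1
  2 left: {0,1}→1  {1,8}→2  {1,9}→2  {6,8}→1  {7,9}→1  {8,9}→2
  3 left: {0,1,8}→3  {0,1,9}→3  {1,6,8}→3  {1,7,9}→3  {1,8,9}→6  {5,6,8}→1  {6,8,9}→3  {7,8,9}→3
  4 left: {0,1,6,8}→6  {0,1,7,9}→6  {0,1,8,9}→12  {1,5,6,8}→4  {1,6,8,9}→12  {1,7,8,9}→12  {4,5,6,8}→1  {5,6,8,9}→4  {6,7,8,9}→6
  5 left: {0,1,5,6,8}→10  {0,1,6,8,9}→30  {0,1,7,8,9}→30  {1,4,5,6,8}→5  {1,5,6,8,9}→20  {1,6,7,8,9}→30  {4,5,6,8,9}→5  {5,6,7,8,9}→10
  6 left: {0,1,4,5,6,8}→15  {0,1,5,6,8,9}→60  {0,1,6,7,8,9}→90  {1,4,5,6,8,9}→30  {1,5,6,7,8,9}→60  {4,5,6,7,8,9}→15
  7 left: {0,1,4,5,6,8,9}→105  {0,1,5,6,7,8,9}→210  {1,4,5,6,7,8,9}→105  {3,4,5,6,7,8,9}→15
  8 left: {0,1,4,5,6,7,8,9}→420  {1,3,4,5,6,7,8,9}→120  {2,3,4,5,6,7,8,9}→15
  placing 0:c first → 135 extensions
  placing 2:f first → 540 extensions
total linear extensions = 675

675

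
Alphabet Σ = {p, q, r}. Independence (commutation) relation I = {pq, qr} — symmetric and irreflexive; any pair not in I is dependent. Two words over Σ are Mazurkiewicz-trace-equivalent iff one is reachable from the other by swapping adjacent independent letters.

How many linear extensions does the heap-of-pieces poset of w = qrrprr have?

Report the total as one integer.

6

#0=q has no predecessor
#1=r has no predecessor
#2=r depends on [1:r]
#3=p depends on [2:r]
#4=r depends on [3:p]
#5=r depends on [4:r]
sources: [0:q, 1:r]
N(rest) = Σ N(rest − s) over sources s of rest; N(one piece) = 1:
  size 1 → [0]=1  [5]=1
  size 2 → [0,5]=2  [4,5]=1
  size 3 → [0,4,5]=3  [3,4,5]=1
  size 4 → [0,3,4,5]=4  [2,3,4,5]=1
  first=0(q) contributes 1
  first=1(r) contributes 5
|[w]| = 6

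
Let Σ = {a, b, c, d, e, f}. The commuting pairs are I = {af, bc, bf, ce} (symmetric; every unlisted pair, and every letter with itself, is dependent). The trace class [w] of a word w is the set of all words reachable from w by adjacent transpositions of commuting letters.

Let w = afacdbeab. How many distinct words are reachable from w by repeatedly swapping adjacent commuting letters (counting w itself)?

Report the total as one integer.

piece 0:a — minimal
piece 1:f — minimal
piece 2:a rests on {0:a}
piece 3:c rests on {1:f, 2:a}
piece 4:d rests on {3:c}
piece 5:b rests on {4:d}
piece 6:e rests on {5:b}
piece 7:a rests on {6:e}
piece 8:b rests on {7:a}
minimal pieces: {0:a, 1:f}
ways to finish when only these pieces remain (= sum over removing one remaining piece with nothing left below it):
  1 left: {8}→1
  2 left: {7,8}→1
  3 left: {6,7,8}→1
  4 left: {5,6,7,8}→1
  5 left: {4,5,6,7,8}→1
  6 left: {3,4,5,6,7,8}→1
  7 left: {1,3,4,5,6,7,8}→1  {2,3,4,5,6,7,8}→1
  placing 0:a first → 2 extensions
  placing 1:f first → 1 extensions
total linear extensions = 3

3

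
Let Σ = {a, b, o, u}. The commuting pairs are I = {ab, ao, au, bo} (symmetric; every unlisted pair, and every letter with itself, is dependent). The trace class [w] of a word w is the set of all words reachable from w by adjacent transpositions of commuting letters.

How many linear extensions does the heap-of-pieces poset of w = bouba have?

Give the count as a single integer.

10

0(b) covers ∅
1(o) covers ∅
2(u) covers 0:b, 1:o
3(b) covers 2:u
4(a) covers ∅
floor of heap: 0:b, 1:o, 4:a
completions by unplaced set U, small U first (add the entries for U minus each lowest piece of U):
  |U|=1: {3}:1  {4}:1
  |U|=2: {2,3}:1  {3,4}:2
  |U|=3: {0,2,3}:1  {1,2,3}:1  {2,3,4}:3
  start at 0(b): 4
  start at 1(o): 4
  start at 4(a): 2
sum over floor = 10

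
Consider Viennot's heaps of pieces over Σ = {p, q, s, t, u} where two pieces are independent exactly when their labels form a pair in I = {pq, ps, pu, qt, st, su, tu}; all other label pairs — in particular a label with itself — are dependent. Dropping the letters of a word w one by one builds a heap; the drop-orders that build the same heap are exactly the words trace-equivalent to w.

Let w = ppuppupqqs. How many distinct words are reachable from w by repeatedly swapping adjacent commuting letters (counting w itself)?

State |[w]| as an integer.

252

drop 0:p onto floor
drop 1:p onto {0:p}
drop 2:u onto floor
drop 3:p onto {1:p}
drop 4:p onto {3:p}
drop 5:u onto {2:u}
drop 6:p onto {4:p}
drop 7:q onto {5:u}
drop 8:q onto {7:q}
drop 9:s onto {8:q}
ground layer = {0:p, 2:u}
drop-orders for the pieces not yet dropped (sum over which currently-grounded one goes next):
  1 to go: {6} 1  {9} 1
  2 to go: {4,6} 1  {6,9} 2  {8,9} 1
  3 to go: {3,4,6} 1  {4,6,9} 3  {6,8,9} 3  {7,8,9} 1
  4 to go: {1,3,4,6} 1  {3,4,6,9} 4  {4,6,8,9} 6  {5,7,8,9} 1  {6,7,8,9} 4
  5 to go: {0,1,3,4,6} 1  {1,3,4,6,9} 5  {2,5,7,8,9} 1  {3,4,6,8,9} 10  {4,6,7,8,9} 10  {5,6,7,8,9} 5
  6 to go: {0,1,3,4,6,9} 6  {1,3,4,6,8,9} 15  {2,5,6,7,8,9} 6  {3,4,6,7,8,9} 20  {4,5,6,7,8,9} 15
  7 to go: {0,1,3,4,6,8,9} 21  {1,3,4,6,7,8,9} 35  {2,4,5,6,7,8,9} 21  {3,4,5,6,7,8,9} 35
  8 to go: {0,1,3,4,6,7,8,9} 56  {1,3,4,5,6,7,8,9} 70  {2,3,4,5,6,7,8,9} 56
  if 0:p drops first: 126 orders
  if 2:u drops first: 126 orders
heap linearizations: 252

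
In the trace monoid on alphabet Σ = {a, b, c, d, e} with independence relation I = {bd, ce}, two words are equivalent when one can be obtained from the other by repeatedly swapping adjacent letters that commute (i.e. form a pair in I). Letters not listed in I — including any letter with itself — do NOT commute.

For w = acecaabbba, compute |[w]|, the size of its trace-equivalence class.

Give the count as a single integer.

3

drop 0:a onto floor
drop 1:c onto {0:a}
drop 2:e onto {0:a}
drop 3:c onto {1:c}
drop 4:a onto {2:e, 3:c}
drop 5:a onto {4:a}
drop 6:b onto {5:a}
drop 7:b onto {6:b}
drop 8:b onto {7:b}
drop 9:a onto {8:b}
ground layer = {0:a}
drop-orders for the pieces not yet dropped (sum over which currently-grounded one goes next):
  1 to go: {9} 1
  2 to go: {8,9} 1
  3 to go: {7,8,9} 1
  4 to go: {6,7,8,9} 1
  5 to go: {5,6,7,8,9} 1
  6 to go: {4,5,6,7,8,9} 1
  7 to go: {2,4,5,6,7,8,9} 1  {3,4,5,6,7,8,9} 1
  8 to go: {1,3,4,5,6,7,8,9} 1  {2,3,4,5,6,7,8,9} 2
  if 0:a drops first: 3 orders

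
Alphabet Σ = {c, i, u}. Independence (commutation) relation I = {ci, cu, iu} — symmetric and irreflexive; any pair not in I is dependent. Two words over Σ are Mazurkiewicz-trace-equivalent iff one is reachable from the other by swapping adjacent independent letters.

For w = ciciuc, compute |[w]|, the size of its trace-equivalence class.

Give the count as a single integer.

60

piece 0:c — minimal
piece 1:i — minimal
piece 2:c rests on {0:c}
piece 3:i rests on {1:i}
piece 4:u — minimal
piece 5:c rests on {2:c}
minimal pieces: {0:c, 1:i, 4:u}
ways to finish when only these pieces remain (= sum over removing one remaining piece with nothing left below it):
  1 left: {3}→1  {4}→1  {5}→1
  2 left: {1,3}→1  {2,5}→1  {3,4}→2  {3,5}→2  {4,5}→2
  3 left: {0,2,5}→1  {1,3,4}→3  {1,3,5}→3  {2,3,5}→3  {2,4,5}→3  {3,4,5}→6
  4 left: {0,2,3,5}→4  {0,2,4,5}→4  {1,2,3,5}→6  {1,3,4,5}→12  {2,3,4,5}→12
  placing 0:c first → 30 extensions
  placing 1:i first → 20 extensions
  placing 4:u first → 10 extensions
total linear extensions = 60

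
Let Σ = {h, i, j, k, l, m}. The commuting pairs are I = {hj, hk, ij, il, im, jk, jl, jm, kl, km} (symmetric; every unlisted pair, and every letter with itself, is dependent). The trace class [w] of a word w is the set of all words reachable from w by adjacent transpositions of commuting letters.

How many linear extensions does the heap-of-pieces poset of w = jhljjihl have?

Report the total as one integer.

112

0(j) covers ∅
1(h) covers ∅
2(l) covers 1:h
3(j) covers 0:j
4(j) covers 3:j
5(i) covers 1:h
6(h) covers 2:l, 5:i
7(l) covers 6:h
floor of heap: 0:j, 1:h
completions by unplaced set U, small U first (add the entries for U minus each lowest piece of U):
  |U|=1: {4}:1  {7}:1
  |U|=2: {3,4}:1  {4,7}:2  {6,7}:1
  |U|=3: {0,3,4}:1  {2,6,7}:1  {3,4,7}:3  {4,6,7}:3  {5,6,7}:1
  |U|=4: {0,3,4,7}:4  {2,4,6,7}:4  {2,5,6,7}:2  {3,4,6,7}:6  {4,5,6,7}:4
  |U|=5: {0,3,4,6,7}:10  {1,2,5,6,7}:2  {2,3,4,6,7}:10  {2,4,5,6,7}:10  {3,4,5,6,7}:10
  |U|=6: {0,2,3,4,6,7}:20  {0,3,4,5,6,7}:20  {1,2,4,5,6,7}:12  {2,3,4,5,6,7}:30
  start at 0(j): 42
  start at 1(h): 70
sum over floor = 112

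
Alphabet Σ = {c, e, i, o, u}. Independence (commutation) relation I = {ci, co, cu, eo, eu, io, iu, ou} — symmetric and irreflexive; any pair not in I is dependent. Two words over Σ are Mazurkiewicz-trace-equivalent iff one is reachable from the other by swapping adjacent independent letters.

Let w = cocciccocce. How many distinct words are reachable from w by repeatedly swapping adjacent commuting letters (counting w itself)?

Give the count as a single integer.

440

0(c) covers ∅
1(o) covers ∅
2(c) covers 0:c
3(c) covers 2:c
4(i) covers ∅
5(c) covers 3:c
6(c) covers 5:c
7(o) covers 1:o
8(c) covers 6:c
9(c) covers 8:c
10(e) covers 4:i, 9:c
floor of heap: 0:c, 1:o, 4:i
completions by unplaced set U, small U first (add the entries for U minus each lowest piece of U):
  |U|=1: {7}:1  {10}:1
  |U|=2: {1,7}:1  {4,10}:1  {7,10}:2  {9,10}:1
  |U|=3: {1,7,10}:3  {4,7,10}:3  {4,9,10}:2  {7,9,10}:3  {8,9,10}:1
  |U|=4: {1,4,7,10}:6  {1,7,9,10}:6  {4,7,9,10}:8  {4,8,9,10}:3  {6,8,9,10}:1  {7,8,9,10}:4
  |U|=5: {1,4,7,9,10}:20  {1,7,8,9,10}:10  {4,6,8,9,10}:4  {4,7,8,9,10}:15  {5,6,8,9,10}:1  {6,7,8,9,10}:5
  |U|=6: {1,4,7,8,9,10}:45  {1,6,7,8,9,10}:15  {3,5,6,8,9,10}:1  {4,5,6,8,9,10}:5  {4,6,7,8,9,10}:24  {5,6,7,8,9,10}:6
  |U|=7: {1,4,6,7,8,9,10}:84  {1,5,6,7,8,9,10}:21  {2,3,5,6,8,9,10}:1  {3,4,5,6,8,9,10}:6  {3,5,6,7,8,9,10}:7  {4,5,6,7,8,9,10}:35
  |U|=8: {0,2,3,5,6,8,9,10}:1  {1,3,5,6,7,8,9,10}:28  {1,4,5,6,7,8,9,10}:140  {2,3,4,5,6,8,9,10}:7  {2,3,5,6,7,8,9,10}:8  {3,4,5,6,7,8,9,10}:48
  |U|=9: {0,2,3,4,5,6,8,9,10}:8  {0,2,3,5,6,7,8,9,10}:9  {1,2,3,5,6,7,8,9,10}:36  {1,3,4,5,6,7,8,9,10}:216  {2,3,4,5,6,7,8,9,10}:63
  start at 0(c): 315
  start at 1(o): 80
  start at 4(i): 45
sum over floor = 440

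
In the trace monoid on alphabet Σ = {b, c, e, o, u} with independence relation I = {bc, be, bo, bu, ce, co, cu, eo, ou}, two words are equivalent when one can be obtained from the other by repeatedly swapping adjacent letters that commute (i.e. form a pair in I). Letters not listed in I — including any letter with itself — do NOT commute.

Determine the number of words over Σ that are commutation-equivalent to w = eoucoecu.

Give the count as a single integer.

piece 0:e — minimal
piece 1:o — minimal
piece 2:u rests on {0:e}
piece 3:c — minimal
piece 4:o rests on {1:o}
piece 5:e rests on {2:u}
piece 6:c rests on {3:c}
piece 7:u rests on {5:e}
minimal pieces: {0:e, 1:o, 3:c}
ways to finish when only these pieces remain (= sum over removing one remaining piece with nothing left below it):
  1 left: {4}→1  {6}→1  {7}→1
  2 left: {1,4}→1  {3,6}→1  {4,6}→2  {4,7}→2  {5,7}→1  {6,7}→2
  3 left: {1,4,6}→3  {1,4,7}→3  {2,5,7}→1  {3,4,6}→3  {3,6,7}→3  {4,5,7}→3  {4,6,7}→6  {5,6,7}→3
  4 left: {0,2,5,7}→1  {1,3,4,6}→6  {1,4,5,7}→6  {1,4,6,7}→12  {2,4,5,7}→4  {2,5,6,7}→4  {3,4,6,7}→12  {3,5,6,7}→6  {4,5,6,7}→12
  5 left: {0,2,4,5,7}→5  {0,2,5,6,7}→5  {1,2,4,5,7}→10  {1,3,4,6,7}→30  {1,4,5,6,7}→30  {2,3,5,6,7}→10  {2,4,5,6,7}→20  {3,4,5,6,7}→30
  6 left: {0,1,2,4,5,7}→15  {0,2,3,5,6,7}→15  {0,2,4,5,6,7}→30  {1,2,4,5,6,7}→60  {1,3,4,5,6,7}→90  {2,3,4,5,6,7}→60
  placing 0:e first → 210 extensions
  placing 1:o first → 105 extensions
  placing 3:c first → 105 extensions
total linear extensions = 420

420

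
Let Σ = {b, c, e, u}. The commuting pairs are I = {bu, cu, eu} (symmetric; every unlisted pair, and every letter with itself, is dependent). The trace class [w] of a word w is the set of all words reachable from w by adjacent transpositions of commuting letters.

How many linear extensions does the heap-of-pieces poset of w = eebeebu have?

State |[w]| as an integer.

#0=e has no predecessor
#1=e depends on [0:e]
#2=b depends on [1:e]
#3=e depends on [2:b]
#4=e depends on [3:e]
#5=b depends on [4:e]
#6=u has no predecessor
sources: [0:e, 6:u]
N(rest) = Σ N(rest − s) over sources s of rest; N(one piece) = 1:
  size 1 → [5]=1  [6]=1
  size 2 → [4,5]=1  [5,6]=2
  size 3 → [3,4,5]=1  [4,5,6]=3
  size 4 → [2,3,4,5]=1  [3,4,5,6]=4
  size 5 → [1,2,3,4,5]=1  [2,3,4,5,6]=5
  first=0(e) contributes 6
  first=6(u) contributes 1
|[w]| = 7

7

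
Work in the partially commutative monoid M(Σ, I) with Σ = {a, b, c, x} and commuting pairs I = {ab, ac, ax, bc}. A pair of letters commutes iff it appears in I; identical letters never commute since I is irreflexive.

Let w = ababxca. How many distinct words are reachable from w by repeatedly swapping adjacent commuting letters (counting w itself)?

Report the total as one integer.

#0=a has no predecessor
#1=b has no predecessor
#2=a depends on [0:a]
#3=b depends on [1:b]
#4=x depends on [3:b]
#5=c depends on [4:x]
#6=a depends on [2:a]
sources: [0:a, 1:b]
N(rest) = Σ N(rest − s) over sources s of rest; N(one piece) = 1:
  size 1 → [5]=1  [6]=1
  size 2 → [2,6]=1  [4,5]=1  [5,6]=2
  size 3 → [0,2,6]=1  [2,5,6]=3  [3,4,5]=1  [4,5,6]=3
  size 4 → [0,2,5,6]=4  [1,3,4,5]=1  [2,4,5,6]=6  [3,4,5,6]=4
  size 5 → [0,2,4,5,6]=10  [1,3,4,5,6]=5  [2,3,4,5,6]=10
  first=0(a) contributes 15
  first=1(b) contributes 20
|[w]| = 35

35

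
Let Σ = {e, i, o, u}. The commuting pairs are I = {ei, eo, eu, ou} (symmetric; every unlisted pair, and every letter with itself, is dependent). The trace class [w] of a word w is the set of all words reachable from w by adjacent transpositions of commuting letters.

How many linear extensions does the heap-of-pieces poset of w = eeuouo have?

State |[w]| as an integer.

0(e) covers ∅
1(e) covers 0:e
2(u) covers ∅
3(o) covers ∅
4(u) covers 2:u
5(o) covers 3:o
floor of heap: 0:e, 2:u, 3:o
completions by unplaced set U, small U first (add the entries for U minus each lowest piece of U):
  |U|=1: {1}:1  {4}:1  {5}:1
  |U|=2: {0,1}:1  {1,4}:2  {1,5}:2  {2,4}:1  {3,5}:1  {4,5}:2
  |U|=3: {0,1,4}:3  {0,1,5}:3  {1,2,4}:3  {1,3,5}:3  {1,4,5}:6  {2,4,5}:3  {3,4,5}:3
  |U|=4: {0,1,2,4}:6  {0,1,3,5}:6  {0,1,4,5}:12  {1,2,4,5}:12  {1,3,4,5}:12  {2,3,4,5}:6
  start at 0(e): 30
  start at 2(u): 30
  start at 3(o): 30
sum over floor = 90

90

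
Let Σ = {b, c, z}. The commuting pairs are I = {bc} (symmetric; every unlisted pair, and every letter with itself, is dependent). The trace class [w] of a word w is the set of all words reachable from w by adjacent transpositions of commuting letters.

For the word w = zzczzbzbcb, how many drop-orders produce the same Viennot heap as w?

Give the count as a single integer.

piece 0:z — minimal
piece 1:z rests on {0:z}
piece 2:c rests on {1:z}
piece 3:z rests on {2:c}
piece 4:z rests on {3:z}
piece 5:b rests on {4:z}
piece 6:z rests on {5:b}
piece 7:b rests on {6:z}
piece 8:c rests on {6:z}
piece 9:b rests on {7:b}
minimal pieces: {0:z}
ways to finish when only these pieces remain (= sum over removing one remaining piece with nothing left below it):
  1 left: {8}→1  {9}→1
  2 left: {7,9}→1  {8,9}→2
  3 left: {7,8,9}→3
  4 left: {6,7,8,9}→3
  5 left: {5,6,7,8,9}→3
  6 left: {4,5,6,7,8,9}→3
  7 left: {3,4,5,6,7,8,9}→3
  8 left: {2,3,4,5,6,7,8,9}→3
  placing 0:z first → 3 extensions

3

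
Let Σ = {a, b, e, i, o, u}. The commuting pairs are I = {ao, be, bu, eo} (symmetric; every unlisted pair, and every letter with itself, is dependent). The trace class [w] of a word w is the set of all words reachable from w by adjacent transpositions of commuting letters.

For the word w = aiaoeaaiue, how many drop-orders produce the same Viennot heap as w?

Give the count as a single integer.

5

#0=a has no predecessor
#1=i depends on [0:a]
#2=a depends on [1:i]
#3=o depends on [1:i]
#4=e depends on [2:a]
#5=a depends on [4:e]
#6=a depends on [5:a]
#7=i depends on [3:o, 6:a]
#8=u depends on [7:i]
#9=e depends on [8:u]
sources: [0:a]
N(rest) = Σ N(rest − s) over sources s of rest; N(one piece) = 1:
  size 1 → [9]=1
  size 2 → [8,9]=1
  size 3 → [7,8,9]=1
  size 4 → [3,7,8,9]=1  [6,7,8,9]=1
  size 5 → [3,6,7,8,9]=2  [5,6,7,8,9]=1
  size 6 → [3,5,6,7,8,9]=3  [4,5,6,7,8,9]=1
  size 7 → [2,4,5,6,7,8,9]=1  [3,4,5,6,7,8,9]=4
  size 8 → [2,3,4,5,6,7,8,9]=5
  first=0(a) contributes 5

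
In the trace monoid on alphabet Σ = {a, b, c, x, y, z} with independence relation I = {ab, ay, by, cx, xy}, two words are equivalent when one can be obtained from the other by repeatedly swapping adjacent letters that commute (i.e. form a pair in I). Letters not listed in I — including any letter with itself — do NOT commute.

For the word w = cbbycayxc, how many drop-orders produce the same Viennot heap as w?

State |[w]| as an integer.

#0=c has no predecessor
#1=b depends on [0:c]
#2=b depends on [1:b]
#3=y depends on [0:c]
#4=c depends on [2:b, 3:y]
#5=a depends on [4:c]
#6=y depends on [4:c]
#7=x depends on [5:a]
#8=c depends on [5:a, 6:y]
sources: [0:c]
N(rest) = Σ N(rest − s) over sources s of rest; N(one piece) = 1:
  size 1 → [7]=1  [8]=1
  size 2 → [6,8]=1  [7,8]=2
  size 3 → [5,7,8]=2  [6,7,8]=3
  size 4 → [5,6,7,8]=5
  size 5 → [4,5,6,7,8]=5
  size 6 → [2,4,5,6,7,8]=5  [3,4,5,6,7,8]=5
  size 7 → [1,2,4,5,6,7,8]=5  [2,3,4,5,6,7,8]=10
  first=0(c) contributes 15

15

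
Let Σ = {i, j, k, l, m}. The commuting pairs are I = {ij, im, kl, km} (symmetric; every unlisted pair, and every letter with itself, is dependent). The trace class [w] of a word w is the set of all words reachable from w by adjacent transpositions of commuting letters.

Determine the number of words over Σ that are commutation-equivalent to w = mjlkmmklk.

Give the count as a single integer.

piece 0:m — minimal
piece 1:j rests on {0:m}
piece 2:l rests on {1:j}
piece 3:k rests on {1:j}
piece 4:m rests on {2:l}
piece 5:m rests on {4:m}
piece 6:k rests on {3:k}
piece 7:l rests on {5:m}
piece 8:k rests on {6:k}
minimal pieces: {0:m}
ways to finish when only these pieces remain (= sum over removing one remaining piece with nothing left below it):
  1 left: {7}→1  {8}→1
  2 left: {5,7}→1  {6,8}→1  {7,8}→2
  3 left: {3,6,8}→1  {4,5,7}→1  {5,7,8}→3  {6,7,8}→3
  4 left: {2,4,5,7}→1  {3,6,7,8}→4  {4,5,7,8}→4  {5,6,7,8}→6
  5 left: {2,4,5,7,8}→5  {3,5,6,7,8}→10  {4,5,6,7,8}→10
  6 left: {2,4,5,6,7,8}→15  {3,4,5,6,7,8}→20
  7 left: {2,3,4,5,6,7,8}→35
  placing 0:m first → 35 extensions

35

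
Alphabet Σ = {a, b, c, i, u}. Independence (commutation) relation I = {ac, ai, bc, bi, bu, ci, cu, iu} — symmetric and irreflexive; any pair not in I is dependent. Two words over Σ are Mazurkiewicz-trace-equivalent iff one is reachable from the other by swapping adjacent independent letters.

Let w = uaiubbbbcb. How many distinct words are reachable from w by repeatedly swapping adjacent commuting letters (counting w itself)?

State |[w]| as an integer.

540

#0=u has no predecessor
#1=a depends on [0:u]
#2=i has no predecessor
#3=u depends on [1:a]
#4=b depends on [1:a]
#5=b depends on [4:b]
#6=b depends on [5:b]
#7=b depends on [6:b]
#8=c has no predecessor
#9=b depends on [7:b]
sources: [0:u, 2:i, 8:c]
N(rest) = Σ N(rest − s) over sources s of rest; N(one piece) = 1:
  size 1 → [2]=1  [3]=1  [8]=1  [9]=1
  size 2 → [2,3]=2  [2,8]=2  [2,9]=2  [3,8]=2  [3,9]=2  [7,9]=1  [8,9]=2
  size 3 → [2,3,8]=6  [2,3,9]=6  [2,7,9]=3  [2,8,9]=6  [3,7,9]=3  [3,8,9]=6  [6,7,9]=1  [7,8,9]=3
  size 4 → [2,3,7,9]=12  [2,3,8,9]=24  [2,6,7,9]=4  [2,7,8,9]=12  [3,6,7,9]=4  [3,7,8,9]=12  [5,6,7,9]=1  [6,7,8,9]=4
  size 5 → [2,3,6,7,9]=20  [2,3,7,8,9]=60  [2,5,6,7,9]=5  [2,6,7,8,9]=20  [3,5,6,7,9]=5  [3,6,7,8,9]=20  [4,5,6,7,9]=1  [5,6,7,8,9]=5
  size 6 → [2,3,5,6,7,9]=30  [2,3,6,7,8,9]=120  [2,4,5,6,7,9]=6  [2,5,6,7,8,9]=30  [3,4,5,6,7,9]=6  [3,5,6,7,8,9]=30  [4,5,6,7,8,9]=6
  size 7 → [1,3,4,5,6,7,9]=6  [2,3,4,5,6,7,9]=42  [2,3,5,6,7,8,9]=210  [2,4,5,6,7,8,9]=42  [3,4,5,6,7,8,9]=42
  size 8 → [0,1,3,4,5,6,7,9]=6  [1,2,3,4,5,6,7,9]=48  [1,3,4,5,6,7,8,9]=48  [2,3,4,5,6,7,8,9]=336
  first=0(u) contributes 432
  first=2(i) contributes 54
  first=8(c) contributes 54
|[w]| = 540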